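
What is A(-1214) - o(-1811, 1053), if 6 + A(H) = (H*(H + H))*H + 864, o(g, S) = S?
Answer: -3578376883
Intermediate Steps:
A(H) = 858 + 2*H³ (A(H) = -6 + ((H*(H + H))*H + 864) = -6 + ((H*(2*H))*H + 864) = -6 + ((2*H²)*H + 864) = -6 + (2*H³ + 864) = -6 + (864 + 2*H³) = 858 + 2*H³)
A(-1214) - o(-1811, 1053) = (858 + 2*(-1214)³) - 1*1053 = (858 + 2*(-1789188344)) - 1053 = (858 - 3578376688) - 1053 = -3578375830 - 1053 = -3578376883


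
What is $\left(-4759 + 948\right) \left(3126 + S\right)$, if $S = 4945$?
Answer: $-30758581$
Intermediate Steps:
$\left(-4759 + 948\right) \left(3126 + S\right) = \left(-4759 + 948\right) \left(3126 + 4945\right) = \left(-3811\right) 8071 = -30758581$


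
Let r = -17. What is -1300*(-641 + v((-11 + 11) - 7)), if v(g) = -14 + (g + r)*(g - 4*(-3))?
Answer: 1007500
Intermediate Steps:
v(g) = -14 + (-17 + g)*(12 + g) (v(g) = -14 + (g - 17)*(g - 4*(-3)) = -14 + (-17 + g)*(g + 12) = -14 + (-17 + g)*(12 + g))
-1300*(-641 + v((-11 + 11) - 7)) = -1300*(-641 + (-218 + ((-11 + 11) - 7)² - 5*((-11 + 11) - 7))) = -1300*(-641 + (-218 + (0 - 7)² - 5*(0 - 7))) = -1300*(-641 + (-218 + (-7)² - 5*(-7))) = -1300*(-641 + (-218 + 49 + 35)) = -1300*(-641 - 134) = -1300*(-775) = 1007500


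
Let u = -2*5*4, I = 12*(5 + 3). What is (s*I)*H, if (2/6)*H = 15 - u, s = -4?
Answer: -63360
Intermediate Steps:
I = 96 (I = 12*8 = 96)
u = -40 (u = -10*4 = -40)
H = 165 (H = 3*(15 - 1*(-40)) = 3*(15 + 40) = 3*55 = 165)
(s*I)*H = -4*96*165 = -384*165 = -63360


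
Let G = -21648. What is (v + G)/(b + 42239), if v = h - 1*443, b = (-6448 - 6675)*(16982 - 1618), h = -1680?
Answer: 23771/201579533 ≈ 0.00011792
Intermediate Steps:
b = -201621772 (b = -13123*15364 = -201621772)
v = -2123 (v = -1680 - 1*443 = -1680 - 443 = -2123)
(v + G)/(b + 42239) = (-2123 - 21648)/(-201621772 + 42239) = -23771/(-201579533) = -23771*(-1/201579533) = 23771/201579533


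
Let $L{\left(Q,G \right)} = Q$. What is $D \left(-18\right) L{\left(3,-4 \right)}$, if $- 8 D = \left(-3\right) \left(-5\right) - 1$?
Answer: $\frac{189}{2} \approx 94.5$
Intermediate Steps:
$D = - \frac{7}{4}$ ($D = - \frac{\left(-3\right) \left(-5\right) - 1}{8} = - \frac{15 - 1}{8} = \left(- \frac{1}{8}\right) 14 = - \frac{7}{4} \approx -1.75$)
$D \left(-18\right) L{\left(3,-4 \right)} = \left(- \frac{7}{4}\right) \left(-18\right) 3 = \frac{63}{2} \cdot 3 = \frac{189}{2}$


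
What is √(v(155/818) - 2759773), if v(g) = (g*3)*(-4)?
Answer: I*√461657967583/409 ≈ 1661.3*I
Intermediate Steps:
v(g) = -12*g (v(g) = (3*g)*(-4) = -12*g)
√(v(155/818) - 2759773) = √(-1860/818 - 2759773) = √(-12*155/818 - 2759773) = √(-930/409 - 2759773) = √(-1128748087/409) = I*√461657967583/409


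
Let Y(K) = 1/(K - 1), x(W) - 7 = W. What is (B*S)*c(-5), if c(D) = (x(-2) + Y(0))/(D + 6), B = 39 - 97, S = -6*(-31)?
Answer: -43152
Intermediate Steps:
x(W) = 7 + W
S = 186
Y(K) = 1/(-1 + K)
B = -58
c(D) = 4/(6 + D) (c(D) = ((7 - 2) + 1/(-1 + 0))/(D + 6) = (5 + 1/(-1))/(6 + D) = (5 - 1)/(6 + D) = 4/(6 + D))
(B*S)*c(-5) = (-58*186)*(4/(6 - 5)) = -43152/1 = -43152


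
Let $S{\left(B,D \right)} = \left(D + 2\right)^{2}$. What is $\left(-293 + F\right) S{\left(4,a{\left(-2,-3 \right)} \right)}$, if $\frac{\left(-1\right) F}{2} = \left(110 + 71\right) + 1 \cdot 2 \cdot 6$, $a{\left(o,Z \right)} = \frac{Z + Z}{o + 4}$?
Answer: $-679$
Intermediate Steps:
$a{\left(o,Z \right)} = \frac{2 Z}{4 + o}$
$S{\left(B,D \right)} = \left(2 + D\right)^{2}$
$F = -386$ ($F = - 2 \left(\left(110 + 71\right) + 1 \cdot 2 \cdot 6\right) = - 2 \left(181 + 2 \cdot 6\right) = - 2 \left(181 + 12\right) = \left(-2\right) 193 = -386$)
$\left(-293 + F\right) S{\left(4,a{\left(-2,-3 \right)} \right)} = \left(-293 - 386\right) \left(2 + 2 \left(-3\right) \frac{1}{4 - 2}\right)^{2} = - 679 \left(2 + 2 \left(-3\right) \frac{1}{2}\right)^{2} = - 679 \left(2 - 3\right)^{2} = - 679 \left(-1\right)^{2} = \left(-679\right) 1 = -679$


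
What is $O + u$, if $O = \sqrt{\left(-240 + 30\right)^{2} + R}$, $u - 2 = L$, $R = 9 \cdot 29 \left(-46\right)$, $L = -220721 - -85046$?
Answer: $-135673 + 3 \sqrt{3566} \approx -1.3549 \cdot 10^{5}$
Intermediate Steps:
$L = -135675$ ($L = -220721 + 85046 = -135675$)
$R = -12006$ ($R = 261 \left(-46\right) = -12006$)
$u = -135673$ ($u = 2 - 135675 = -135673$)
$O = 3 \sqrt{3566}$ ($O = \sqrt{\left(-240 + 30\right)^{2} - 12006} = \sqrt{\left(-210\right)^{2} - 12006} = \sqrt{44100 - 12006} = \sqrt{32094} = 3 \sqrt{3566} \approx 179.15$)
$O + u = 3 \sqrt{3566} - 135673 = -135673 + 3 \sqrt{3566}$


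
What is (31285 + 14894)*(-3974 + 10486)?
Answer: 300717648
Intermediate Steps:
(31285 + 14894)*(-3974 + 10486) = 46179*6512 = 300717648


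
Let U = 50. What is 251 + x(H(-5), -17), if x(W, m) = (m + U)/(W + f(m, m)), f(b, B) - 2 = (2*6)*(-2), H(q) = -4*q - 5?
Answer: 1724/7 ≈ 246.29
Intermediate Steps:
H(q) = -5 - 4*q
f(b, B) = -22 (f(b, B) = 2 + (2*6)*(-2) = 2 + 12*(-2) = 2 - 24 = -22)
x(W, m) = (50 + m)/(-22 + W) (x(W, m) = (m + 50)/(W - 22) = (50 + m)/(-22 + W))
251 + x(H(-5), -17) = 251 + (50 - 17)/(-22 + (-5 - 4*(-5))) = 251 + 33/(-22 + (-5 + 20)) = 251 + 33/(-22 + 15) = 251 + 33/(-7) = 251 - 1/7*33 = 251 - 33/7 = 1724/7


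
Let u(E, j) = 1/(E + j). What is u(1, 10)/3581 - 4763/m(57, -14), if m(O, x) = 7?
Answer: -187619326/275737 ≈ -680.43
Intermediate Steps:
u(1, 10)/3581 - 4763/m(57, -14) = 1/((1 + 10)*3581) - 4763/7 = (1/3581)/11 - 4763*1/7 = (1/11)*(1/3581) - 4763/7 = 1/39391 - 4763/7 = -187619326/275737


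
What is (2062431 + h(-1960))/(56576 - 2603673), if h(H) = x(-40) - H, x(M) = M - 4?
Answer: -2064347/2547097 ≈ -0.81047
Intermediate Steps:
x(M) = -4 + M
h(H) = -44 - H (h(H) = (-4 - 40) - H = -44 - H)
(2062431 + h(-1960))/(56576 - 2603673) = (2062431 + (-44 - 1*(-1960)))/(56576 - 2603673) = (2062431 + (-44 + 1960))/(-2547097) = (2062431 + 1916)*(-1/2547097) = 2064347*(-1/2547097) = -2064347/2547097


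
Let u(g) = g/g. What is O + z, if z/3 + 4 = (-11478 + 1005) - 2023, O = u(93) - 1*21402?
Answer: -58901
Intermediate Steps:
u(g) = 1
O = -21401 (O = 1 - 1*21402 = 1 - 21402 = -21401)
z = -37500 (z = -12 + 3*((-11478 + 1005) - 2023) = -12 + 3*(-10473 - 2023) = -12 + 3*(-12496) = -12 - 37488 = -37500)
O + z = -21401 - 37500 = -58901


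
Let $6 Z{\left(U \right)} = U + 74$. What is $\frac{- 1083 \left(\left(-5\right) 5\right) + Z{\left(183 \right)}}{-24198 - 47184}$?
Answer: $- \frac{162707}{428292} \approx -0.3799$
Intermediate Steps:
$Z{\left(U \right)} = \frac{37}{3} + \frac{U}{6}$ ($Z{\left(U \right)} = \frac{U + 74}{6} = \frac{74 + U}{6} = \frac{37}{3} + \frac{U}{6}$)
$\frac{- 1083 \left(\left(-5\right) 5\right) + Z{\left(183 \right)}}{-24198 - 47184} = \frac{- 1083 \left(\left(-5\right) 5\right) + \left(\frac{37}{3} + \frac{1}{6} \cdot 183\right)}{-24198 - 47184} = \frac{\left(-1083\right) \left(-25\right) + \left(\frac{37}{3} + \frac{61}{2}\right)}{-71382} = \left(27075 + \frac{257}{6}\right) \left(- \frac{1}{71382}\right) = \frac{162707}{6} \left(- \frac{1}{71382}\right) = - \frac{162707}{428292}$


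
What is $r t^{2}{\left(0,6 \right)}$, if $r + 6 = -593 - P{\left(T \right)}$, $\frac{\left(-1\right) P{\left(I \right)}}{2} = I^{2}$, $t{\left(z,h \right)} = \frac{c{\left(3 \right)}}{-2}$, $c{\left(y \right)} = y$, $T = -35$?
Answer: $\frac{16659}{4} \approx 4164.8$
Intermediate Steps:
$t{\left(z,h \right)} = - \frac{3}{2}$ ($t{\left(z,h \right)} = \frac{3}{-2} = 3 \left(- \frac{1}{2}\right) = - \frac{3}{2}$)
$P{\left(I \right)} = - 2 I^{2}$
$r = 1851$ ($r = -6 - \left(593 - 2 \left(-35\right)^{2}\right) = -6 - \left(593 - 2450\right) = -6 - -1857 = -6 + \left(-593 + 2450\right) = -6 + 1857 = 1851$)
$r t^{2}{\left(0,6 \right)} = 1851 \left(- \frac{3}{2}\right)^{2} = 1851 \cdot \frac{9}{4} = \frac{16659}{4}$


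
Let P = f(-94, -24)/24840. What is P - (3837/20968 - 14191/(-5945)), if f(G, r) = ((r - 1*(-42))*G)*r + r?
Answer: -24157905739/25803535320 ≈ -0.93622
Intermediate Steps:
f(G, r) = r + G*r*(42 + r) (f(G, r) = ((r + 42)*G)*r + r = ((42 + r)*G)*r + r = (G*(42 + r))*r + r = G*r*(42 + r) + r = r + G*r*(42 + r))
P = 1691/1035 (P = -24*(1 + 42*(-94) - 94*(-24))/24840 = -24*(1 - 3948 + 2256)*(1/24840) = -24*(-1691)*(1/24840) = 40584*(1/24840) = 1691/1035 ≈ 1.6338)
P - (3837/20968 - 14191/(-5945)) = 1691/1035 - (3837/20968 - 14191/(-5945)) = 1691/1035 - (3837*(1/20968) - 14191*(-1/5945)) = 1691/1035 - (3837/20968 + 14191/5945) = 1691/1035 - 1*320367853/124654760 = 1691/1035 - 320367853/124654760 = -24157905739/25803535320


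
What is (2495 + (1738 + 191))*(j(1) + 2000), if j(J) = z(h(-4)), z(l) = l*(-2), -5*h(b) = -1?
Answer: 44231152/5 ≈ 8.8462e+6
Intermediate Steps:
h(b) = 1/5 (h(b) = -1/5*(-1) = 1/5)
z(l) = -2*l
j(J) = -2/5 (j(J) = -2*1/5 = -2/5)
(2495 + (1738 + 191))*(j(1) + 2000) = (2495 + (1738 + 191))*(-2/5 + 2000) = (2495 + 1929)*(9998/5) = 4424*(9998/5) = 44231152/5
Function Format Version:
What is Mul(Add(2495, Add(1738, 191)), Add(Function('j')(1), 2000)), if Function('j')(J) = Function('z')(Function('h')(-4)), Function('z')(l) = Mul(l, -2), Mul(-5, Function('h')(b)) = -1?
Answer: Rational(44231152, 5) ≈ 8.8462e+6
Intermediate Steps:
Function('h')(b) = Rational(1, 5) (Function('h')(b) = Mul(Rational(-1, 5), -1) = Rational(1, 5))
Function('z')(l) = Mul(-2, l)
Function('j')(J) = Rational(-2, 5) (Function('j')(J) = Mul(-2, Rational(1, 5)) = Rational(-2, 5))
Mul(Add(2495, Add(1738, 191)), Add(Function('j')(1), 2000)) = Mul(Add(2495, Add(1738, 191)), Add(Rational(-2, 5), 2000)) = Mul(Add(2495, 1929), Rational(9998, 5)) = Mul(4424, Rational(9998, 5)) = Rational(44231152, 5)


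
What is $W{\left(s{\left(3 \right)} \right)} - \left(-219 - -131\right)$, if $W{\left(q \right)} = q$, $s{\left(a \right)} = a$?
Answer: $91$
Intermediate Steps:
$W{\left(s{\left(3 \right)} \right)} - \left(-219 - -131\right) = 3 - \left(-219 - -131\right) = 3 - \left(-219 + 131\right) = 3 - -88 = 3 + 88 = 91$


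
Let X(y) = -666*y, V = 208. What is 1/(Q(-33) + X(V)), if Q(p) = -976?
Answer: -1/139504 ≈ -7.1683e-6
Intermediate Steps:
1/(Q(-33) + X(V)) = 1/(-976 - 666*208) = 1/(-976 - 138528) = 1/(-139504) = -1/139504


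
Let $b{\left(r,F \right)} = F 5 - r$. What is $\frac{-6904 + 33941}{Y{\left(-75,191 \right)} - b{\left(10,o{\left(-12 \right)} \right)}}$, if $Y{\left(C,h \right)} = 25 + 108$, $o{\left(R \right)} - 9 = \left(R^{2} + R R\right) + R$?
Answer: $- \frac{27037}{1282} \approx -21.09$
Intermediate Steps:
$o{\left(R \right)} = 9 + R + 2 R^{2}$ ($o{\left(R \right)} = 9 + \left(\left(R^{2} + R R\right) + R\right) = 9 + \left(\left(R^{2} + R^{2}\right) + R\right) = 9 + \left(2 R^{2} + R\right) = 9 + \left(R + 2 R^{2}\right) = 9 + R + 2 R^{2}$)
$Y{\left(C,h \right)} = 133$
$b{\left(r,F \right)} = - r + 5 F$ ($b{\left(r,F \right)} = 5 F - r = - r + 5 F$)
$\frac{-6904 + 33941}{Y{\left(-75,191 \right)} - b{\left(10,o{\left(-12 \right)} \right)}} = \frac{-6904 + 33941}{133 - \left(\left(-1\right) 10 + 5 \left(9 - 12 + 2 \left(-12\right)^{2}\right)\right)} = \frac{27037}{133 - \left(-10 + 5 \left(9 - 12 + 2 \cdot 144\right)\right)} = \frac{27037}{133 - \left(-10 + 5 \left(9 - 12 + 288\right)\right)} = \frac{27037}{133 - \left(-10 + 5 \cdot 285\right)} = \frac{27037}{133 - \left(-10 + 1425\right)} = \frac{27037}{133 - 1415} = \frac{27037}{-1282} = 27037 \left(- \frac{1}{1282}\right) = - \frac{27037}{1282}$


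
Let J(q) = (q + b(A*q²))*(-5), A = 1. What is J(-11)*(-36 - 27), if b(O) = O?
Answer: 34650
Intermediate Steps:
J(q) = -5*q - 5*q² (J(q) = (q + 1*q²)*(-5) = (q + q²)*(-5) = -5*q - 5*q²)
J(-11)*(-36 - 27) = (5*(-11)*(-1 - 1*(-11)))*(-36 - 27) = (5*(-11)*(-1 + 11))*(-63) = (5*(-11)*10)*(-63) = -550*(-63) = 34650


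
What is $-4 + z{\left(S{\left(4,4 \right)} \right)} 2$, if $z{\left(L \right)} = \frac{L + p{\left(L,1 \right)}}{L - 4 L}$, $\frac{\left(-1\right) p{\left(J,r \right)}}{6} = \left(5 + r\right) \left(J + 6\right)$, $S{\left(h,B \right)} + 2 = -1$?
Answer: $- \frac{86}{3} \approx -28.667$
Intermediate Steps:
$S{\left(h,B \right)} = -3$ ($S{\left(h,B \right)} = -2 - 1 = -3$)
$p{\left(J,r \right)} = - 6 \left(5 + r\right) \left(6 + J\right)$ ($p{\left(J,r \right)} = - 6 \left(5 + r\right) \left(J + 6\right) = - 6 \left(5 + r\right) \left(6 + J\right)$)
$z{\left(L \right)} = - \frac{-216 - 35 L}{3 L}$ ($z{\left(L \right)} = \frac{L - \left(216 + 30 L + 6 L 1\right)}{L - 4 L} = \frac{L - \left(216 + 36 L\right)}{\left(-3\right) L} = \left(L - \left(216 + 36 L\right)\right) \left(- \frac{1}{3 L}\right) = \left(-216 - 35 L\right) \left(- \frac{1}{3 L}\right) = - \frac{-216 - 35 L}{3 L}$)
$-4 + z{\left(S{\left(4,4 \right)} \right)} 2 = -4 + \left(\frac{35}{3} + \frac{72}{-3}\right) 2 = -4 + \left(\frac{35}{3} + 72 \left(- \frac{1}{3}\right)\right) 2 = -4 + \left(\frac{35}{3} - 24\right) 2 = -4 - \frac{74}{3} = - \frac{86}{3}$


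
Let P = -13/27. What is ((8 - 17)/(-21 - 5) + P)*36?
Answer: -190/39 ≈ -4.8718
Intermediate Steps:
P = -13/27 (P = -13*1/27 = -13/27 ≈ -0.48148)
((8 - 17)/(-21 - 5) + P)*36 = ((8 - 17)/(-21 - 5) - 13/27)*36 = (-9/(-26) - 13/27)*36 = (-9*(-1/26) - 13/27)*36 = (9/26 - 13/27)*36 = -95/702*36 = -190/39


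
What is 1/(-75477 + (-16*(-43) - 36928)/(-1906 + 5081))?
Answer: -635/47935143 ≈ -1.3247e-5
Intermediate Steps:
1/(-75477 + (-16*(-43) - 36928)/(-1906 + 5081)) = 1/(-75477 + (688 - 36928)/3175) = 1/(-75477 - 36240*1/3175) = 1/(-75477 - 7248/635) = 1/(-47935143/635) = -635/47935143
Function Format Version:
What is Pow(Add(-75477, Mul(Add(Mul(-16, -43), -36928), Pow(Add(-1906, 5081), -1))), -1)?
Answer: Rational(-635, 47935143) ≈ -1.3247e-5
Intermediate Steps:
Pow(Add(-75477, Mul(Add(Mul(-16, -43), -36928), Pow(Add(-1906, 5081), -1))), -1) = Pow(Add(-75477, Mul(Add(688, -36928), Pow(3175, -1))), -1) = Pow(Add(-75477, Mul(-36240, Rational(1, 3175))), -1) = Pow(Add(-75477, Rational(-7248, 635)), -1) = Pow(Rational(-47935143, 635), -1) = Rational(-635, 47935143)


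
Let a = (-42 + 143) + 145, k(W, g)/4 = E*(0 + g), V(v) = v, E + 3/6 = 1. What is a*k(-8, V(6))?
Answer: 2952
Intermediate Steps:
E = ½ (E = -½ + 1 = ½ ≈ 0.50000)
k(W, g) = 2*g (k(W, g) = 4*((0 + g)/2) = 4*(g/2) = 2*g)
a = 246 (a = 101 + 145 = 246)
a*k(-8, V(6)) = 246*(2*6) = 246*12 = 2952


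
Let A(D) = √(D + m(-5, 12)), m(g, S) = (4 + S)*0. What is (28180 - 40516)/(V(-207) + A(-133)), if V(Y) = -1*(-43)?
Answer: -265224/991 + 6168*I*√133/991 ≈ -267.63 + 71.779*I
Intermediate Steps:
V(Y) = 43
m(g, S) = 0
A(D) = √D (A(D) = √(D + 0) = √D)
(28180 - 40516)/(V(-207) + A(-133)) = (28180 - 40516)/(43 + √(-133)) = -12336/(43 + I*√133)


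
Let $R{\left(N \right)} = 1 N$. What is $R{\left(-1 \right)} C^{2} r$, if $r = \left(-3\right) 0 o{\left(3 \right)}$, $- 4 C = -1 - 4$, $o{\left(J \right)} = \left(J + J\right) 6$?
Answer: $0$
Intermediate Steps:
$o{\left(J \right)} = 12 J$ ($o{\left(J \right)} = 2 J 6 = 12 J$)
$C = \frac{5}{4}$ ($C = - \frac{-1 - 4}{4} = \left(- \frac{1}{4}\right) \left(-5\right) = \frac{5}{4} \approx 1.25$)
$R{\left(N \right)} = N$
$r = 0$ ($r = \left(-3\right) 0 \cdot 12 \cdot 3 = 0 \cdot 36 = 0$)
$R{\left(-1 \right)} C^{2} r = - \left(\frac{5}{4}\right)^{2} \cdot 0 = \left(-1\right) \frac{25}{16} \cdot 0 = \left(- \frac{25}{16}\right) 0 = 0$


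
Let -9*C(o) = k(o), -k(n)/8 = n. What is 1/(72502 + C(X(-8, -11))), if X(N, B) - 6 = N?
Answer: 9/652502 ≈ 1.3793e-5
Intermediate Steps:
k(n) = -8*n
X(N, B) = 6 + N
C(o) = 8*o/9 (C(o) = -(-8)*o/9 = 8*o/9)
1/(72502 + C(X(-8, -11))) = 1/(72502 + 8*(6 - 8)/9) = 1/(72502 + (8/9)*(-2)) = 1/(72502 - 16/9) = 1/(652502/9) = 9/652502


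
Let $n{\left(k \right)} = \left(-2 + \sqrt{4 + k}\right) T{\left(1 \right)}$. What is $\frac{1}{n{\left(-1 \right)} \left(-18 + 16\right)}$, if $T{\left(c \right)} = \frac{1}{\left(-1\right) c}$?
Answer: $-1 - \frac{\sqrt{3}}{2} \approx -1.866$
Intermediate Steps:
$T{\left(c \right)} = - \frac{1}{c}$
$n{\left(k \right)} = 2 - \sqrt{4 + k}$ ($n{\left(k \right)} = \left(-2 + \sqrt{4 + k}\right) \left(- 1^{-1}\right) = \left(-2 + \sqrt{4 + k}\right) \left(\left(-1\right) 1\right) = \left(-2 + \sqrt{4 + k}\right) \left(-1\right) = 2 - \sqrt{4 + k}$)
$\frac{1}{n{\left(-1 \right)} \left(-18 + 16\right)} = \frac{1}{\left(2 - \sqrt{4 - 1}\right) \left(-18 + 16\right)} = \frac{1}{\left(2 - \sqrt{3}\right) \left(-2\right)} = \frac{1}{-4 + 2 \sqrt{3}}$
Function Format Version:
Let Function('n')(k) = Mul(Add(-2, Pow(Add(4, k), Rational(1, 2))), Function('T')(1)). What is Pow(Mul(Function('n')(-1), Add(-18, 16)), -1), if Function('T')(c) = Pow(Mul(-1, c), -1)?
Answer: Add(-1, Mul(Rational(-1, 2), Pow(3, Rational(1, 2)))) ≈ -1.8660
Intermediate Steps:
Function('T')(c) = Mul(-1, Pow(c, -1))
Function('n')(k) = Add(2, Mul(-1, Pow(Add(4, k), Rational(1, 2)))) (Function('n')(k) = Mul(Add(-2, Pow(Add(4, k), Rational(1, 2))), Mul(-1, Pow(1, -1))) = Mul(Add(-2, Pow(Add(4, k), Rational(1, 2))), Mul(-1, 1)) = Mul(Add(-2, Pow(Add(4, k), Rational(1, 2))), -1) = Add(2, Mul(-1, Pow(Add(4, k), Rational(1, 2)))))
Pow(Mul(Function('n')(-1), Add(-18, 16)), -1) = Pow(Mul(Add(2, Mul(-1, Pow(Add(4, -1), Rational(1, 2)))), Add(-18, 16)), -1) = Pow(Mul(Add(2, Mul(-1, Pow(3, Rational(1, 2)))), -2), -1) = Pow(Add(-4, Mul(2, Pow(3, Rational(1, 2)))), -1)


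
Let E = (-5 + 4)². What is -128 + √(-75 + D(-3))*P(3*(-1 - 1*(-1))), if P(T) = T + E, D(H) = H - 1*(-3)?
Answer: -128 + 5*I*√3 ≈ -128.0 + 8.6602*I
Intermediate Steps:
D(H) = 3 + H (D(H) = H + 3 = 3 + H)
E = 1 (E = (-1)² = 1)
P(T) = 1 + T (P(T) = T + 1 = 1 + T)
-128 + √(-75 + D(-3))*P(3*(-1 - 1*(-1))) = -128 + √(-75 + (3 - 3))*(1 + 3*(-1 - 1*(-1))) = -128 + √(-75 + 0)*(1 + 3*(-1 + 1)) = -128 + √(-75)*(1 + 3*0) = -128 + (5*I*√3)*(1 + 0) = -128 + (5*I*√3)*1 = -128 + 5*I*√3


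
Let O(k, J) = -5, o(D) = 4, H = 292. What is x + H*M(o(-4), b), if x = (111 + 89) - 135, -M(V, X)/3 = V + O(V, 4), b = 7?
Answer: 941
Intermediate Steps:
M(V, X) = 15 - 3*V (M(V, X) = -3*(V - 5) = -3*(-5 + V) = 15 - 3*V)
x = 65 (x = 200 - 135 = 65)
x + H*M(o(-4), b) = 65 + 292*(15 - 3*4) = 65 + 292*(15 - 12) = 65 + 292*3 = 65 + 876 = 941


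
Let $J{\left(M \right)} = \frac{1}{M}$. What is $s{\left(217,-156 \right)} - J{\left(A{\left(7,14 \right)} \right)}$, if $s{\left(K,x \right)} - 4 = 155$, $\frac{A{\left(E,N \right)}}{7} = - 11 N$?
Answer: $\frac{171403}{1078} \approx 159.0$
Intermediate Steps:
$A{\left(E,N \right)} = - 77 N$ ($A{\left(E,N \right)} = 7 \left(- 11 N\right) = - 77 N$)
$s{\left(K,x \right)} = 159$ ($s{\left(K,x \right)} = 4 + 155 = 159$)
$s{\left(217,-156 \right)} - J{\left(A{\left(7,14 \right)} \right)} = 159 - \frac{1}{\left(-77\right) 14} = 159 - \frac{1}{-1078} = 159 - - \frac{1}{1078} = 159 + \frac{1}{1078} = \frac{171403}{1078}$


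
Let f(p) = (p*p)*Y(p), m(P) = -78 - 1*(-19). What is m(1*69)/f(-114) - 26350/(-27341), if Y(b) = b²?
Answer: 234232021499/243041367024 ≈ 0.96375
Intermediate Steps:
m(P) = -59 (m(P) = -78 + 19 = -59)
f(p) = p⁴ (f(p) = (p*p)*p² = p²*p² = p⁴)
m(1*69)/f(-114) - 26350/(-27341) = -59/((-114)⁴) - 26350/(-27341) = -59/168896016 - 26350*(-1/27341) = -59*1/168896016 + 26350/27341 = -59/168896016 + 26350/27341 = 234232021499/243041367024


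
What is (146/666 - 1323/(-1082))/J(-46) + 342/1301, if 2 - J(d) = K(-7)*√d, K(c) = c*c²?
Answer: 333437835289753/1268426153010474 - 178203935*I*√46/1949924908548 ≈ 0.26288 - 0.00061984*I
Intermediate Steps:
K(c) = c³
J(d) = 2 + 343*√d (J(d) = 2 - (-7)³*√d = 2 - (-343)*√d = 2 + 343*√d)
(146/666 - 1323/(-1082))/J(-46) + 342/1301 = (146/666 - 1323/(-1082))/(2 + 343*√(-46)) + 342/1301 = (146*(1/666) - 1323*(-1/1082))/(2 + 343*(I*√46)) + 342*(1/1301) = (73/333 + 1323/1082)/(2 + 343*I*√46) + 342/1301 = 519545/(360306*(2 + 343*I*√46)) + 342/1301 = 342/1301 + 519545/(360306*(2 + 343*I*√46))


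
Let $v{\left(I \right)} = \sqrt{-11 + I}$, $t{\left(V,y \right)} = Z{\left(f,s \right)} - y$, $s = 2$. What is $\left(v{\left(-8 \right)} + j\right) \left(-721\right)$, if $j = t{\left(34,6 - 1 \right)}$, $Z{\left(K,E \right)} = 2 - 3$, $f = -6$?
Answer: $4326 - 721 i \sqrt{19} \approx 4326.0 - 3142.8 i$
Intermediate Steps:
$Z{\left(K,E \right)} = -1$ ($Z{\left(K,E \right)} = 2 - 3 = -1$)
$t{\left(V,y \right)} = -1 - y$
$j = -6$ ($j = -1 - \left(6 - 1\right) = -1 - 5 = -6$)
$\left(v{\left(-8 \right)} + j\right) \left(-721\right) = \left(\sqrt{-11 - 8} - 6\right) \left(-721\right) = \left(\sqrt{-19} - 6\right) \left(-721\right) = \left(i \sqrt{19} - 6\right) \left(-721\right) = \left(-6 + i \sqrt{19}\right) \left(-721\right) = 4326 - 721 i \sqrt{19}$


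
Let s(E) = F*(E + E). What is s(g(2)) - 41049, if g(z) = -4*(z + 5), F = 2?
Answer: -41161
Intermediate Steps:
g(z) = -20 - 4*z (g(z) = -4*(5 + z) = -20 - 4*z)
s(E) = 4*E (s(E) = 2*(E + E) = 2*(2*E) = 4*E)
s(g(2)) - 41049 = 4*(-20 - 4*2) - 41049 = 4*(-20 - 8) - 41049 = 4*(-28) - 41049 = -112 - 41049 = -41161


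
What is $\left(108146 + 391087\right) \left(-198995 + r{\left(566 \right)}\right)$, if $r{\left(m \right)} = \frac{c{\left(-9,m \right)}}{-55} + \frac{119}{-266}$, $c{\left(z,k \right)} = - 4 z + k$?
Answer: $- \frac{207642667282113}{2090} \approx -9.9351 \cdot 10^{10}$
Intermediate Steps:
$c{\left(z,k \right)} = k - 4 z$
$r{\left(m \right)} = - \frac{2303}{2090} - \frac{m}{55}$ ($r{\left(m \right)} = \frac{m - -36}{-55} + \frac{119}{-266} = \left(m + 36\right) \left(- \frac{1}{55}\right) + 119 \left(- \frac{1}{266}\right) = \left(36 + m\right) \left(- \frac{1}{55}\right) - \frac{17}{38} = \left(- \frac{36}{55} - \frac{m}{55}\right) - \frac{17}{38} = - \frac{2303}{2090} - \frac{m}{55}$)
$\left(108146 + 391087\right) \left(-198995 + r{\left(566 \right)}\right) = \left(108146 + 391087\right) \left(-198995 - \frac{23811}{2090}\right) = 499233 \left(-198995 - \frac{23811}{2090}\right) = 499233 \left(- \frac{415923361}{2090}\right) = - \frac{207642667282113}{2090}$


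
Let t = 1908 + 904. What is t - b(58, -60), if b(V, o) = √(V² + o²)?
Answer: 2812 - 2*√1741 ≈ 2728.6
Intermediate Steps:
t = 2812
t - b(58, -60) = 2812 - √(58² + (-60)²) = 2812 - √(3364 + 3600) = 2812 - √6964 = 2812 - 2*√1741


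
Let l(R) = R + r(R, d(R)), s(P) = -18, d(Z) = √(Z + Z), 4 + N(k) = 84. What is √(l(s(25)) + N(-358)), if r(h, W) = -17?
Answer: 3*√5 ≈ 6.7082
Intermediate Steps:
N(k) = 80 (N(k) = -4 + 84 = 80)
d(Z) = √2*√Z (d(Z) = √(2*Z) = √2*√Z)
l(R) = -17 + R (l(R) = R - 17 = -17 + R)
√(l(s(25)) + N(-358)) = √((-17 - 18) + 80) = √(-35 + 80) = √45 = 3*√5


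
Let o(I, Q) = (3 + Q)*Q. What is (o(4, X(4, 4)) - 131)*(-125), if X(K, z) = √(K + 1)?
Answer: 15750 - 375*√5 ≈ 14911.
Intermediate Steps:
X(K, z) = √(1 + K)
o(I, Q) = Q*(3 + Q)
(o(4, X(4, 4)) - 131)*(-125) = (√(1 + 4)*(3 + √(1 + 4)) - 131)*(-125) = (√5*(3 + √5) - 131)*(-125) = (-131 + √5*(3 + √5))*(-125) = 16375 - 125*√5*(3 + √5)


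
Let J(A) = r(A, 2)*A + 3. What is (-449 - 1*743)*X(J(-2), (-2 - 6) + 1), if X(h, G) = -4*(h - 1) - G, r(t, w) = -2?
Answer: 20264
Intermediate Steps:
J(A) = 3 - 2*A (J(A) = -2*A + 3 = 3 - 2*A)
X(h, G) = 4 - G - 4*h (X(h, G) = -4*(-1 + h) - G = (4 - 4*h) - G = 4 - G - 4*h)
(-449 - 1*743)*X(J(-2), (-2 - 6) + 1) = (-449 - 1*743)*(4 - ((-2 - 6) + 1) - 4*(3 - 2*(-2))) = (-449 - 743)*(4 - (-8 + 1) - 4*(3 + 4)) = -1192*(4 - 1*(-7) - 4*7) = -1192*(4 + 7 - 28) = -1192*(-17) = 20264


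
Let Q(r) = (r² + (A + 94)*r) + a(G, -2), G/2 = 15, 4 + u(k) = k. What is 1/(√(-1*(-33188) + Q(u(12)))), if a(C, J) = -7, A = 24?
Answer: √34189/34189 ≈ 0.0054082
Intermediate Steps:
u(k) = -4 + k
G = 30 (G = 2*15 = 30)
Q(r) = -7 + r² + 118*r (Q(r) = (r² + (24 + 94)*r) - 7 = (r² + 118*r) - 7 = -7 + r² + 118*r)
1/(√(-1*(-33188) + Q(u(12)))) = 1/(√(-1*(-33188) + (-7 + (-4 + 12)² + 118*(-4 + 12)))) = 1/(√(33188 + (-7 + 8² + 118*8))) = 1/(√(33188 + (-7 + 64 + 944))) = 1/(√(33188 + 1001)) = 1/(√34189) = √34189/34189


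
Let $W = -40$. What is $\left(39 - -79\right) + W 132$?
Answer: $-5162$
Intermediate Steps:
$\left(39 - -79\right) + W 132 = \left(39 - -79\right) - 5280 = \left(39 + 79\right) - 5280 = 118 - 5280 = -5162$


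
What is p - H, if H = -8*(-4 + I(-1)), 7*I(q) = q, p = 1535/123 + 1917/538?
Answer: -7921021/463218 ≈ -17.100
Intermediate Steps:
p = 1061621/66174 (p = 1535*(1/123) + 1917*(1/538) = 1535/123 + 1917/538 = 1061621/66174 ≈ 16.043)
I(q) = q/7
H = 232/7 (H = -8*(-4 + (1/7)*(-1)) = -8*(-4 - 1/7) = -8*(-29/7) = 232/7 ≈ 33.143)
p - H = 1061621/66174 - 1*232/7 = 1061621/66174 - 232/7 = -7921021/463218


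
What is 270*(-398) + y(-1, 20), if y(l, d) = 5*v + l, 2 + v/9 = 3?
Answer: -107416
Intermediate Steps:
v = 9 (v = -18 + 9*3 = -18 + 27 = 9)
y(l, d) = 45 + l (y(l, d) = 5*9 + l = 45 + l)
270*(-398) + y(-1, 20) = 270*(-398) + (45 - 1) = -107460 + 44 = -107416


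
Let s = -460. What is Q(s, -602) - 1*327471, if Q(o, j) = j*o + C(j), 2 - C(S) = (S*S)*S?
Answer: 218116659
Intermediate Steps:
C(S) = 2 - S³ (C(S) = 2 - S*S*S = 2 - S²*S = 2 - S³)
Q(o, j) = 2 - j³ + j*o (Q(o, j) = j*o + (2 - j³) = 2 - j³ + j*o)
Q(s, -602) - 1*327471 = (2 - 1*(-602)³ - 602*(-460)) - 1*327471 = (2 - 1*(-218167208) + 276920) - 327471 = (2 + 218167208 + 276920) - 327471 = 218444130 - 327471 = 218116659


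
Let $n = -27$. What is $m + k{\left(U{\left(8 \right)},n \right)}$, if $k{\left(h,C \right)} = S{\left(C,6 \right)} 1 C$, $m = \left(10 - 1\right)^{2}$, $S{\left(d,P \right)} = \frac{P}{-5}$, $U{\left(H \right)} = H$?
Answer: $\frac{567}{5} \approx 113.4$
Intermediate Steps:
$S{\left(d,P \right)} = - \frac{P}{5}$ ($S{\left(d,P \right)} = P \left(- \frac{1}{5}\right) = - \frac{P}{5}$)
$m = 81$ ($m = 9^{2} = 81$)
$k{\left(h,C \right)} = - \frac{6 C}{5}$ ($k{\left(h,C \right)} = \left(- \frac{1}{5}\right) 6 \cdot 1 C = \left(- \frac{6}{5}\right) 1 C = - \frac{6 C}{5}$)
$m + k{\left(U{\left(8 \right)},n \right)} = 81 - - \frac{162}{5} = 81 + \frac{162}{5} = \frac{567}{5}$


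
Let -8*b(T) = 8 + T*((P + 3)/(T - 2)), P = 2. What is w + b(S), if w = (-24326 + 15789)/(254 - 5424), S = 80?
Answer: 2063/201630 ≈ 0.010232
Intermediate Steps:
b(T) = -1 - 5*T/(8*(-2 + T)) (b(T) = -(8 + T*((2 + 3)/(T - 2)))/8 = -(8 + T*(5/(-2 + T)))/8 = -(8 + 5*T/(-2 + T))/8 = -1 - 5*T/(8*(-2 + T)))
w = 8537/5170 (w = -8537/(-5170) = -8537*(-1/5170) = 8537/5170 ≈ 1.6513)
w + b(S) = 8537/5170 + (16 - 13*80)/(8*(-2 + 80)) = 8537/5170 + (1/8)*(16 - 1040)/78 = 8537/5170 + (1/8)*(1/78)*(-1024) = 8537/5170 - 64/39 = 2063/201630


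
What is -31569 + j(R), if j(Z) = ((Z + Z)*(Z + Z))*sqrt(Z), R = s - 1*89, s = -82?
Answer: -31569 + 350892*I*sqrt(19) ≈ -31569.0 + 1.5295e+6*I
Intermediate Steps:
R = -171 (R = -82 - 1*89 = -82 - 89 = -171)
j(Z) = 4*Z**(5/2) (j(Z) = ((2*Z)*(2*Z))*sqrt(Z) = (4*Z**2)*sqrt(Z) = 4*Z**(5/2))
-31569 + j(R) = -31569 + 4*(-171)**(5/2) = -31569 + 4*(87723*I*sqrt(19)) = -31569 + 350892*I*sqrt(19)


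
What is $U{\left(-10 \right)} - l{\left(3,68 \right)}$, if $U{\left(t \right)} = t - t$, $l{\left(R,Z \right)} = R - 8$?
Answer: $5$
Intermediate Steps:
$l{\left(R,Z \right)} = -8 + R$
$U{\left(t \right)} = 0$
$U{\left(-10 \right)} - l{\left(3,68 \right)} = 0 - \left(-8 + 3\right) = 0 - -5 = 0 + 5 = 5$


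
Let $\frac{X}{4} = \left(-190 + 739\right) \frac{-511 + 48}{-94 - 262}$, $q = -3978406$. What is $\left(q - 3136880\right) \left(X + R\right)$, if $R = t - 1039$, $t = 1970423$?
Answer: $- \frac{1248941619142818}{89} \approx -1.4033 \cdot 10^{13}$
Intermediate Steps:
$R = 1969384$ ($R = 1970423 - 1039 = 1969384$)
$X = \frac{254187}{89}$ ($X = 4 \left(-190 + 739\right) \frac{-511 + 48}{-94 - 262} = 4 \cdot 549 \left(- \frac{463}{-356}\right) = 4 \cdot 549 \left(\left(-463\right) \left(- \frac{1}{356}\right)\right) = 4 \cdot 549 \cdot \frac{463}{356} = 4 \cdot \frac{254187}{356} = \frac{254187}{89} \approx 2856.0$)
$\left(q - 3136880\right) \left(X + R\right) = \left(-3978406 - 3136880\right) \left(\frac{254187}{89} + 1969384\right) = \left(-7115286\right) \frac{175529363}{89} = - \frac{1248941619142818}{89}$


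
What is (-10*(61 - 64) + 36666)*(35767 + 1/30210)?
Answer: 6608466870236/5035 ≈ 1.3125e+9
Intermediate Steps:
(-10*(61 - 64) + 36666)*(35767 + 1/30210) = (-10*(-3) + 36666)*(35767 + 1/30210) = (30 + 36666)*(1080521071/30210) = 36696*(1080521071/30210) = 6608466870236/5035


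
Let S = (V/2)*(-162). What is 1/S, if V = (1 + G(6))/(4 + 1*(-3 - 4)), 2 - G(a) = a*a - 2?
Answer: -1/837 ≈ -0.0011947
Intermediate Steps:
G(a) = 4 - a² (G(a) = 2 - (a*a - 2) = 2 - (a² - 2) = 2 - (-2 + a²) = 2 + (2 - a²) = 4 - a²)
V = 31/3 (V = (1 + (4 - 1*6²))/(4 + 1*(-3 - 4)) = (1 + (4 - 1*36))/(4 + 1*(-7)) = (1 + (4 - 36))/(4 - 7) = (1 - 32)/(-3) = -31*(-⅓) = 31/3 ≈ 10.333)
S = -837 (S = ((31/3)/2)*(-162) = ((31/3)*(½))*(-162) = (31/6)*(-162) = -837)
1/S = 1/(-837) = -1/837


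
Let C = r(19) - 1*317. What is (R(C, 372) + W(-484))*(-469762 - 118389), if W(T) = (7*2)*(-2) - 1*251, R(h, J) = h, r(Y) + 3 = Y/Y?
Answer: 351714298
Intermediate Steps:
r(Y) = -2 (r(Y) = -3 + Y/Y = -3 + 1 = -2)
C = -319 (C = -2 - 1*317 = -2 - 317 = -319)
W(T) = -279 (W(T) = 14*(-2) - 251 = -28 - 251 = -279)
(R(C, 372) + W(-484))*(-469762 - 118389) = (-319 - 279)*(-469762 - 118389) = -598*(-588151) = 351714298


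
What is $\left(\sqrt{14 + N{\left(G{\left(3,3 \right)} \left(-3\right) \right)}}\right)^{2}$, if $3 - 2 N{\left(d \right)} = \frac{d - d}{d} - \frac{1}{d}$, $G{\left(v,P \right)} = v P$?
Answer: $\frac{418}{27} \approx 15.481$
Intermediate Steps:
$G{\left(v,P \right)} = P v$
$N{\left(d \right)} = \frac{3}{2} + \frac{1}{2 d}$ ($N{\left(d \right)} = \frac{3}{2} - \frac{\frac{d - d}{d} - \frac{1}{d}}{2} = \frac{3}{2} - \frac{\frac{0}{d} - \frac{1}{d}}{2} = \frac{3}{2} - \frac{0 - \frac{1}{d}}{2} = \frac{3}{2} - \frac{\left(-1\right) \frac{1}{d}}{2} = \frac{3}{2} + \frac{1}{2 d}$)
$\left(\sqrt{14 + N{\left(G{\left(3,3 \right)} \left(-3\right) \right)}}\right)^{2} = \left(\sqrt{14 + \frac{1 + 3 \cdot 3 \cdot 3 \left(-3\right)}{2 \cdot 3 \cdot 3 \left(-3\right)}}\right)^{2} = \left(\sqrt{14 + \frac{1 + 3 \cdot 9 \left(-3\right)}{2 \cdot 9 \left(-3\right)}}\right)^{2} = \left(\sqrt{14 + \frac{1 + 3 \left(-27\right)}{2 \left(-27\right)}}\right)^{2} = \left(\sqrt{14 + \frac{1}{2} \left(- \frac{1}{27}\right) \left(1 - 81\right)}\right)^{2} = \left(\sqrt{14 + \frac{1}{2} \left(- \frac{1}{27}\right) \left(-80\right)}\right)^{2} = \left(\sqrt{14 + \frac{40}{27}}\right)^{2} = \left(\sqrt{\frac{418}{27}}\right)^{2} = \left(\frac{\sqrt{1254}}{9}\right)^{2} = \frac{418}{27}$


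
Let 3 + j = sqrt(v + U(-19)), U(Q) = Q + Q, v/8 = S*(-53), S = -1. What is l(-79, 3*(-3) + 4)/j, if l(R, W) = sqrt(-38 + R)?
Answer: 3*I*sqrt(5018)/377 + 9*I*sqrt(13)/377 ≈ 0.64977*I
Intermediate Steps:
v = 424 (v = 8*(-1*(-53)) = 8*53 = 424)
U(Q) = 2*Q
j = -3 + sqrt(386) (j = -3 + sqrt(424 + 2*(-19)) = -3 + sqrt(424 - 38) = -3 + sqrt(386) ≈ 16.647)
l(-79, 3*(-3) + 4)/j = sqrt(-38 - 79)/(-3 + sqrt(386)) = sqrt(-117)/(-3 + sqrt(386)) = (3*I*sqrt(13))/(-3 + sqrt(386)) = 3*I*sqrt(13)/(-3 + sqrt(386))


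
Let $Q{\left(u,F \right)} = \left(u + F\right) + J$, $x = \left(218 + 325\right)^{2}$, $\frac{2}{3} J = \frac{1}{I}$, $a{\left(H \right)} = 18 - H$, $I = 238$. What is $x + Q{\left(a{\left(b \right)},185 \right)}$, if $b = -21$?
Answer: $\frac{140454751}{476} \approx 2.9507 \cdot 10^{5}$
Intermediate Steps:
$J = \frac{3}{476}$ ($J = \frac{3}{2 \cdot 238} = \frac{3}{2} \cdot \frac{1}{238} = \frac{3}{476} \approx 0.0063025$)
$x = 294849$ ($x = 543^{2} = 294849$)
$Q{\left(u,F \right)} = \frac{3}{476} + F + u$ ($Q{\left(u,F \right)} = \left(u + F\right) + \frac{3}{476} = \left(F + u\right) + \frac{3}{476} = \frac{3}{476} + F + u$)
$x + Q{\left(a{\left(b \right)},185 \right)} = 294849 + \left(\frac{3}{476} + 185 + \left(18 - -21\right)\right) = 294849 + \left(\frac{3}{476} + 185 + \left(18 + 21\right)\right) = 294849 + \left(\frac{3}{476} + 185 + 39\right) = 294849 + \frac{106627}{476} = \frac{140454751}{476}$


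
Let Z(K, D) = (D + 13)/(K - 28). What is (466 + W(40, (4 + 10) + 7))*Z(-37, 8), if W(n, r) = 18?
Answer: -10164/65 ≈ -156.37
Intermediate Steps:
Z(K, D) = (13 + D)/(-28 + K)
(466 + W(40, (4 + 10) + 7))*Z(-37, 8) = (466 + 18)*((13 + 8)/(-28 - 37)) = 484*(21/(-65)) = 484*(-1/65*21) = 484*(-21/65) = -10164/65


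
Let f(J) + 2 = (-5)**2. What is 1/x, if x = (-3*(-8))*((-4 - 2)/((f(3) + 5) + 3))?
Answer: -31/144 ≈ -0.21528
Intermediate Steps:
f(J) = 23 (f(J) = -2 + (-5)**2 = -2 + 25 = 23)
x = -144/31 (x = (-3*(-8))*((-4 - 2)/((23 + 5) + 3)) = 24*(-6/(28 + 3)) = 24*(-6/31) = -144/31 ≈ -4.6452)
1/x = 1/(-144/31) = -31/144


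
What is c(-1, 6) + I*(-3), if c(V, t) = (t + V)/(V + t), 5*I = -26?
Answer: 83/5 ≈ 16.600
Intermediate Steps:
I = -26/5 (I = (1/5)*(-26) = -26/5 ≈ -5.2000)
c(V, t) = 1 (c(V, t) = (V + t)/(V + t) = 1)
c(-1, 6) + I*(-3) = 1 - 26/5*(-3) = 1 + 78/5 = 83/5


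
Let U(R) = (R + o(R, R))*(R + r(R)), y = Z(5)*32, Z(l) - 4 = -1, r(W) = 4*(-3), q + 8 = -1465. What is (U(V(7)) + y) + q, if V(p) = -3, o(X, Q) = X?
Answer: -1287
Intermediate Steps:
q = -1473 (q = -8 - 1465 = -1473)
r(W) = -12
Z(l) = 3 (Z(l) = 4 - 1 = 3)
y = 96 (y = 3*32 = 96)
U(R) = 2*R*(-12 + R) (U(R) = (R + R)*(R - 12) = (2*R)*(-12 + R) = 2*R*(-12 + R))
(U(V(7)) + y) + q = (2*(-3)*(-12 - 3) + 96) - 1473 = (2*(-3)*(-15) + 96) - 1473 = (90 + 96) - 1473 = 186 - 1473 = -1287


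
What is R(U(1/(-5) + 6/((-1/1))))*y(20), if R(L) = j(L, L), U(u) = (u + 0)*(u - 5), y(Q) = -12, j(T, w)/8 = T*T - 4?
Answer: -289074816/625 ≈ -4.6252e+5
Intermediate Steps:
j(T, w) = -32 + 8*T² (j(T, w) = 8*(T*T - 4) = 8*(T² - 4) = 8*(-4 + T²) = -32 + 8*T²)
U(u) = u*(-5 + u)
R(L) = -32 + 8*L²
R(U(1/(-5) + 6/((-1/1))))*y(20) = (-32 + 8*((1/(-5) + 6/((-1/1)))*(-5 + (1/(-5) + 6/((-1/1)))))²)*(-12) = (-32 + 8*((1*(-⅕) + 6/((-1*1)))*(-5 + (1*(-⅕) + 6/((-1*1)))))²)*(-12) = (-32 + 8*((-⅕ + 6/(-1))*(-5 + (-⅕ + 6/(-1))))²)*(-12) = (-32 + 8*((-⅕ + 6*(-1))*(-5 + (-⅕ + 6*(-1))))²)*(-12) = (-32 + 8*((-⅕ - 6)*(-5 + (-⅕ - 6)))²)*(-12) = (-32 + 8*(-31*(-5 - 31/5)/5)²)*(-12) = (-32 + 8*(-31/5*(-56/5))²)*(-12) = (-32 + 8*(1736/25)²)*(-12) = (-32 + 8*(3013696/625))*(-12) = (-32 + 24109568/625)*(-12) = (24089568/625)*(-12) = -289074816/625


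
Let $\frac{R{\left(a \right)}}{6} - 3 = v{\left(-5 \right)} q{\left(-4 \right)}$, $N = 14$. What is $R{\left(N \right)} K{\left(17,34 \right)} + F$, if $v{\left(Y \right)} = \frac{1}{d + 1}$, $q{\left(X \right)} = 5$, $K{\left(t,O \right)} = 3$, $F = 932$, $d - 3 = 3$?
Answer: $\frac{6992}{7} \approx 998.86$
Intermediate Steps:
$d = 6$ ($d = 3 + 3 = 6$)
$v{\left(Y \right)} = \frac{1}{7}$ ($v{\left(Y \right)} = \frac{1}{6 + 1} = \frac{1}{7}$)
$R{\left(a \right)} = \frac{156}{7}$ ($R{\left(a \right)} = 18 + 6 \cdot \frac{1}{7} \cdot 5 = 18 + 6 \cdot \frac{5}{7} = 18 + \frac{30}{7} = \frac{156}{7}$)
$R{\left(N \right)} K{\left(17,34 \right)} + F = \frac{156}{7} \cdot 3 + 932 = \frac{468}{7} + 932 = \frac{6992}{7}$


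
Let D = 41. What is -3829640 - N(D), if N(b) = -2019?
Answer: -3827621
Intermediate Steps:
-3829640 - N(D) = -3829640 - 1*(-2019) = -3829640 + 2019 = -3827621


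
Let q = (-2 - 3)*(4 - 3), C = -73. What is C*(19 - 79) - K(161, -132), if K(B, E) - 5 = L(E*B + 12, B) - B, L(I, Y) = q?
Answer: 4541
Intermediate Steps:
q = -5 (q = -5*1 = -5)
L(I, Y) = -5
K(B, E) = -B (K(B, E) = 5 + (-5 - B) = -B)
C*(19 - 79) - K(161, -132) = -73*(19 - 79) - (-1)*161 = -73*(-60) - 1*(-161) = 4380 + 161 = 4541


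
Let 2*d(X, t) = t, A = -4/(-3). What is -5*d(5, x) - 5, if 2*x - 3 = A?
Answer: -125/12 ≈ -10.417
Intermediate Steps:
A = 4/3 (A = -4*(-⅓) = 4/3 ≈ 1.3333)
x = 13/6 (x = 3/2 + (½)*(4/3) = 3/2 + ⅔ = 13/6 ≈ 2.1667)
d(X, t) = t/2
-5*d(5, x) - 5 = -5*13/(2*6) - 5 = -5*13/12 - 5 = -65/12 - 5 = -125/12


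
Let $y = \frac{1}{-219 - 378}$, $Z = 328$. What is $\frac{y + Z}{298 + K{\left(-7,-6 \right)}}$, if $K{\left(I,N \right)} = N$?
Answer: $\frac{195815}{174324} \approx 1.1233$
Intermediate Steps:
$y = - \frac{1}{597}$ ($y = \frac{1}{-597} = - \frac{1}{597} \approx -0.001675$)
$\frac{y + Z}{298 + K{\left(-7,-6 \right)}} = \frac{- \frac{1}{597} + 328}{298 - 6} = \frac{195815}{597 \cdot 292} = \frac{195815}{597} \cdot \frac{1}{292} = \frac{195815}{174324}$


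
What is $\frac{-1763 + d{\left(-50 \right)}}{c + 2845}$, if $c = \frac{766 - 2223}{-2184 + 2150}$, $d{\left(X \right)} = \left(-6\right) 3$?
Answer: $- \frac{60554}{98187} \approx -0.61672$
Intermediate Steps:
$d{\left(X \right)} = -18$
$c = \frac{1457}{34}$ ($c = - \frac{1457}{-34} = \left(-1457\right) \left(- \frac{1}{34}\right) = \frac{1457}{34} \approx 42.853$)
$\frac{-1763 + d{\left(-50 \right)}}{c + 2845} = \frac{-1763 - 18}{\frac{1457}{34} + 2845} = - \frac{1781}{\frac{98187}{34}} = \left(-1781\right) \frac{34}{98187} = - \frac{60554}{98187}$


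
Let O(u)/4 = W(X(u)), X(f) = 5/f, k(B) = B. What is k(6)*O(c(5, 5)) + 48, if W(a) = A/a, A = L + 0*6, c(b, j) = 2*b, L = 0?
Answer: 48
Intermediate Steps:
A = 0 (A = 0 + 0*6 = 0 + 0 = 0)
W(a) = 0 (W(a) = 0/a = 0)
O(u) = 0 (O(u) = 4*0 = 0)
k(6)*O(c(5, 5)) + 48 = 6*0 + 48 = 0 + 48 = 48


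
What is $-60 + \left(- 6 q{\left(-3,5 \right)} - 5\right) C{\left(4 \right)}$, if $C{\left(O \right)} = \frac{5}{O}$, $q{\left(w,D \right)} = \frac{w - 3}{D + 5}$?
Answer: $- \frac{247}{4} \approx -61.75$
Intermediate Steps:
$q{\left(w,D \right)} = \frac{-3 + w}{5 + D}$
$-60 + \left(- 6 q{\left(-3,5 \right)} - 5\right) C{\left(4 \right)} = -60 + \left(- 6 \frac{-3 - 3}{5 + 5} - 5\right) \frac{5}{4} = -60 + \left(- 6 \cdot \frac{1}{10} \left(-6\right) - 5\right) 5 \cdot \frac{1}{4} = -60 + \left(- 6 \cdot \frac{1}{10} \left(-6\right) - 5\right) \frac{5}{4} = -60 + \left(\left(-6\right) \left(- \frac{3}{5}\right) - 5\right) \frac{5}{4} = -60 + \left(\frac{18}{5} - 5\right) \frac{5}{4} = -60 - \frac{7}{4} = - \frac{247}{4}$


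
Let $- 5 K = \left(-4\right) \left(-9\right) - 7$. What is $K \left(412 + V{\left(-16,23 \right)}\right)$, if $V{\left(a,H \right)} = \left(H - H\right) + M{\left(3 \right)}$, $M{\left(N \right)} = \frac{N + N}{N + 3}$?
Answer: $- \frac{11977}{5} \approx -2395.4$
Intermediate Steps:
$M{\left(N \right)} = \frac{2 N}{3 + N}$
$V{\left(a,H \right)} = 1$ ($V{\left(a,H \right)} = \left(H - H\right) + 2 \cdot 3 \frac{1}{3 + 3} = 0 + 2 \cdot 3 \cdot \frac{1}{6} = 0 + 1 = 1$)
$K = - \frac{29}{5}$ ($K = - \frac{\left(-4\right) \left(-9\right) - 7}{5} = - \frac{36 - 7}{5} = \left(- \frac{1}{5}\right) 29 = - \frac{29}{5} \approx -5.8$)
$K \left(412 + V{\left(-16,23 \right)}\right) = - \frac{29 \left(412 + 1\right)}{5} = \left(- \frac{29}{5}\right) 413 = - \frac{11977}{5}$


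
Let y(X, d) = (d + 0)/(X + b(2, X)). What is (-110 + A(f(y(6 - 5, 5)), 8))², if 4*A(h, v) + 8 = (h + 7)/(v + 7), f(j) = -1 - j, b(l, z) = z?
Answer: 180445489/14400 ≈ 12531.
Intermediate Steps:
y(X, d) = d/(2*X) (y(X, d) = (d + 0)/(X + X) = d/((2*X)) = d*(1/(2*X)) = d/(2*X))
A(h, v) = -2 + (7 + h)/(4*(7 + v)) (A(h, v) = -2 + ((h + 7)/(v + 7))/4 = -2 + ((7 + h)/(7 + v))/4 = -2 + (7 + h)/(4*(7 + v)))
(-110 + A(f(y(6 - 5, 5)), 8))² = (-110 + (-49 + (-1 - 5/(2*(6 - 5))) - 8*8)/(4*(7 + 8)))² = (-110 + (¼)*(-49 + (-1 - 5/(2*1)) - 64)/15)² = (-110 + (¼)*(1/15)*(-49 + (-1 - 5/2) - 64))² = (-110 + (¼)*(1/15)*(-49 - 7/2 - 64))² = (-110 + (¼)*(1/15)*(-233/2))² = (-110 - 233/120)² = (-13433/120)² = 180445489/14400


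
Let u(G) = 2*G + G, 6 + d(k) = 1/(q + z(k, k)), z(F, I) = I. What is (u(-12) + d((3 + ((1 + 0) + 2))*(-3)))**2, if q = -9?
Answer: 1288225/729 ≈ 1767.1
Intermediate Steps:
d(k) = -6 + 1/(-9 + k)
u(G) = 3*G
(u(-12) + d((3 + ((1 + 0) + 2))*(-3)))**2 = (3*(-12) + (55 - 6*(3 + ((1 + 0) + 2))*(-3))/(-9 + (3 + ((1 + 0) + 2))*(-3)))**2 = (-36 + (55 - 6*(3 + (1 + 2))*(-3))/(-9 + (3 + (1 + 2))*(-3)))**2 = (-36 + (55 - 6*(3 + 3)*(-3))/(-9 + (3 + 3)*(-3)))**2 = (-36 + (55 - 36*(-3))/(-9 + 6*(-3)))**2 = (-36 + (55 - 6*(-18))/(-9 - 18))**2 = (-36 + (55 + 108)/(-27))**2 = (-36 - 1/27*163)**2 = (-36 - 163/27)**2 = (-1135/27)**2 = 1288225/729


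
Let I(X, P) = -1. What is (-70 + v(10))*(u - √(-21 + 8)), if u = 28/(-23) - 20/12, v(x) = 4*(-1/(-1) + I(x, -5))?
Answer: 13930/69 + 70*I*√13 ≈ 201.88 + 252.39*I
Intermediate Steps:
v(x) = 0 (v(x) = 4*(-1/(-1) - 1) = 4*(-1*(-1) - 1) = 4*(1 - 1) = 4*0 = 0)
u = -199/69 (u = 28*(-1/23) - 20*1/12 = -28/23 - 5/3 = -199/69 ≈ -2.8841)
(-70 + v(10))*(u - √(-21 + 8)) = (-70 + 0)*(-199/69 - √(-21 + 8)) = -70*(-199/69 - √(-13)) = -70*(-199/69 - I*√13) = 13930/69 + 70*I*√13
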